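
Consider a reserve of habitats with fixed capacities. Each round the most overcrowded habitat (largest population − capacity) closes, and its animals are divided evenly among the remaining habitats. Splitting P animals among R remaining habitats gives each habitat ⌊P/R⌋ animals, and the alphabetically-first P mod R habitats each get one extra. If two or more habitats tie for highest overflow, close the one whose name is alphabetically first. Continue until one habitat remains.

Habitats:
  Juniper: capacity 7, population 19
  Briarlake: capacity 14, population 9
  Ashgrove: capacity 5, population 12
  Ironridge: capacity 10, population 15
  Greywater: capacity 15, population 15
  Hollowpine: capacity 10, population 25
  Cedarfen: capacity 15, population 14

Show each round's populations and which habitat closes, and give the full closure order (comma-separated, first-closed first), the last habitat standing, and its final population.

Round 1: Ashgrove=12 Briarlake=9 Cedarfen=14 Greywater=15 Hollowpine=25 Ironridge=15 Juniper=19 → close Hollowpine (overflow 15)
  25÷6 = 4 each, +1 to first 1
Round 2: Ashgrove=17 Briarlake=13 Cedarfen=18 Greywater=19 Ironridge=19 Juniper=23 → close Juniper (overflow 16)
  23÷5 = 4 each, +1 to first 3
Round 3: Ashgrove=22 Briarlake=18 Cedarfen=23 Greywater=23 Ironridge=23 → close Ashgrove (overflow 17)
  22÷4 = 5 each, +1 to first 2
Round 4: Briarlake=24 Cedarfen=29 Greywater=28 Ironridge=28 → close Ironridge (overflow 18)
  28÷3 = 9 each, +1 to first 1
Round 5: Briarlake=34 Cedarfen=38 Greywater=37 → close Cedarfen (overflow 23)
  38÷2 = 19 each, +1 to first 0
Round 6: Briarlake=53 Greywater=56 → close Greywater (overflow 41)
  56÷1 = 56 each, +1 to first 0

Closure order: Hollowpine, Juniper, Ashgrove, Ironridge, Cedarfen, Greywater
Last habitat: Briarlake with 109 animals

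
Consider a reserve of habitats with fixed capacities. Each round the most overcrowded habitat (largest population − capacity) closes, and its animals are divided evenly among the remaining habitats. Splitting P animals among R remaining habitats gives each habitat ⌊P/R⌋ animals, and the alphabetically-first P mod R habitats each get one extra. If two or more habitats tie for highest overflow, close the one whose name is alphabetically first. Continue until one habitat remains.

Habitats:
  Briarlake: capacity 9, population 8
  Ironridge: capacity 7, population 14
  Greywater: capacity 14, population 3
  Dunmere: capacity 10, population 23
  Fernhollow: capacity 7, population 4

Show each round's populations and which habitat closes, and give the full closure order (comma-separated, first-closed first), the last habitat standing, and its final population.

Round 1: Briarlake=8 Dunmere=23 Fernhollow=4 Greywater=3 Ironridge=14 → close Dunmere (overflow 13)
  23÷4 = 5 each, +1 to first 3
Round 2: Briarlake=14 Fernhollow=10 Greywater=9 Ironridge=19 → close Ironridge (overflow 12)
  19÷3 = 6 each, +1 to first 1
Round 3: Briarlake=21 Fernhollow=16 Greywater=15 → close Briarlake (overflow 12)
  21÷2 = 10 each, +1 to first 1
Round 4: Fernhollow=27 Greywater=25 → close Fernhollow (overflow 20)
  27÷1 = 27 each, +1 to first 0

Closure order: Dunmere, Ironridge, Briarlake, Fernhollow
Last habitat: Greywater with 52 animals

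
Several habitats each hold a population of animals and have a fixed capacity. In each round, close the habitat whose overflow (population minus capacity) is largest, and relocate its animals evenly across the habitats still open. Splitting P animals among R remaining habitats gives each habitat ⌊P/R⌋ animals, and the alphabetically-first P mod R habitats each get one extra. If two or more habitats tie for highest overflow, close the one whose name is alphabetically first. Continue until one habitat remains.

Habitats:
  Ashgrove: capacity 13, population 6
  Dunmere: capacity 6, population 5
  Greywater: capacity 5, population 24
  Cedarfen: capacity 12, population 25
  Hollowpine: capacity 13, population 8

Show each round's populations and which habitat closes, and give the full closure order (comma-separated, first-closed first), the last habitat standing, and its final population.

Closure order: Greywater, Cedarfen, Dunmere, Ashgrove
Last habitat: Hollowpine with 68 animals

Round 1: Ashgrove=6 Cedarfen=25 Dunmere=5 Greywater=24 Hollowpine=8 → close Greywater (overflow 19)
  24÷4 = 6 each, +1 to first 0
Round 2: Ashgrove=12 Cedarfen=31 Dunmere=11 Hollowpine=14 → close Cedarfen (overflow 19)
  31÷3 = 10 each, +1 to first 1
Round 3: Ashgrove=23 Dunmere=21 Hollowpine=24 → close Dunmere (overflow 15)
  21÷2 = 10 each, +1 to first 1
Round 4: Ashgrove=34 Hollowpine=34 → close Ashgrove (overflow 21)
  34÷1 = 34 each, +1 to first 0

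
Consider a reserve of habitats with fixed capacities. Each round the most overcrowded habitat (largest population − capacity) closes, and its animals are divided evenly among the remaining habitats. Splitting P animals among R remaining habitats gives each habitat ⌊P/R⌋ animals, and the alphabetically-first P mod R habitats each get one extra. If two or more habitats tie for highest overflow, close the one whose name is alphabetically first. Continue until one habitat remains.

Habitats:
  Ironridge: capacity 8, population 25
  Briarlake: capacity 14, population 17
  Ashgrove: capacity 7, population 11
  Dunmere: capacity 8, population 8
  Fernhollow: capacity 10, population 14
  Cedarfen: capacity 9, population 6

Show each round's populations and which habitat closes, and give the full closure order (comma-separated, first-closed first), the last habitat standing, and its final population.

Closure order: Ironridge, Ashgrove, Fernhollow, Briarlake, Dunmere
Last habitat: Cedarfen with 81 animals

Round 1: Ashgrove=11 Briarlake=17 Cedarfen=6 Dunmere=8 Fernhollow=14 Ironridge=25 → close Ironridge (overflow 17)
  25÷5 = 5 each, +1 to first 0
Round 2: Ashgrove=16 Briarlake=22 Cedarfen=11 Dunmere=13 Fernhollow=19 → close Ashgrove (overflow 9)
  16÷4 = 4 each, +1 to first 0
Round 3: Briarlake=26 Cedarfen=15 Dunmere=17 Fernhollow=23 → close Fernhollow (overflow 13)
  23÷3 = 7 each, +1 to first 2
Round 4: Briarlake=34 Cedarfen=23 Dunmere=24 → close Briarlake (overflow 20)
  34÷2 = 17 each, +1 to first 0
Round 5: Cedarfen=40 Dunmere=41 → close Dunmere (overflow 33)
  41÷1 = 41 each, +1 to first 0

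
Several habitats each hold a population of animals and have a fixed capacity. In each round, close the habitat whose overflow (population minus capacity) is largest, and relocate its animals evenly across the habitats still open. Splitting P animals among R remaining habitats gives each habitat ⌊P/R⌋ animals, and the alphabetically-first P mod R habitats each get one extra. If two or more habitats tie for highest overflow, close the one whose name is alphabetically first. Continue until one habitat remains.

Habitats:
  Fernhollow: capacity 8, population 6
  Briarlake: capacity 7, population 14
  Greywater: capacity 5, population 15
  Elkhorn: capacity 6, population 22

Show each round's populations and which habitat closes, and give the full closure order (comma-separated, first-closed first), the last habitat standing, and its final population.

Round 1: Briarlake=14 Elkhorn=22 Fernhollow=6 Greywater=15 → close Elkhorn (overflow 16)
  22÷3 = 7 each, +1 to first 1
Round 2: Briarlake=22 Fernhollow=13 Greywater=22 → close Greywater (overflow 17)
  22÷2 = 11 each, +1 to first 0
Round 3: Briarlake=33 Fernhollow=24 → close Briarlake (overflow 26)
  33÷1 = 33 each, +1 to first 0

Closure order: Elkhorn, Greywater, Briarlake
Last habitat: Fernhollow with 57 animals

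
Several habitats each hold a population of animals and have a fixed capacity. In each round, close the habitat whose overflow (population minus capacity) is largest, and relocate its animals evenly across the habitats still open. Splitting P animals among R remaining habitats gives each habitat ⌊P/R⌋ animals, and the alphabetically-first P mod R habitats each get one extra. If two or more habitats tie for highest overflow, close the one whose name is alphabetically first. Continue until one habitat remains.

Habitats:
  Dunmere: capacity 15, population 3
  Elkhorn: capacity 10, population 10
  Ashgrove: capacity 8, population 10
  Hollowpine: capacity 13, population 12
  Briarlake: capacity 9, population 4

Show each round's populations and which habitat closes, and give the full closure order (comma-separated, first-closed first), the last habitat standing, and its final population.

Closure order: Ashgrove, Elkhorn, Hollowpine, Briarlake
Last habitat: Dunmere with 39 animals

Round 1: Ashgrove=10 Briarlake=4 Dunmere=3 Elkhorn=10 Hollowpine=12 → close Ashgrove (overflow 2)
  10÷4 = 2 each, +1 to first 2
Round 2: Briarlake=7 Dunmere=6 Elkhorn=12 Hollowpine=14 → close Elkhorn (overflow 2)
  12÷3 = 4 each, +1 to first 0
Round 3: Briarlake=11 Dunmere=10 Hollowpine=18 → close Hollowpine (overflow 5)
  18÷2 = 9 each, +1 to first 0
Round 4: Briarlake=20 Dunmere=19 → close Briarlake (overflow 11)
  20÷1 = 20 each, +1 to first 0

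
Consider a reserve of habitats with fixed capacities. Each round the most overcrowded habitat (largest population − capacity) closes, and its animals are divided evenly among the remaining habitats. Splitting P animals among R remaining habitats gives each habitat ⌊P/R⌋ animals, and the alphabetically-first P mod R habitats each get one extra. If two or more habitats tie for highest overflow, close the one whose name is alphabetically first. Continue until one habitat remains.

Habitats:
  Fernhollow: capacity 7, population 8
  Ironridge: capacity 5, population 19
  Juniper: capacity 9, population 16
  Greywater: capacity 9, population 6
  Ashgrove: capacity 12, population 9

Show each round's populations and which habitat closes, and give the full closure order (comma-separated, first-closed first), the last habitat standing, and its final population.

Round 1: Ashgrove=9 Fernhollow=8 Greywater=6 Ironridge=19 Juniper=16 → close Ironridge (overflow 14)
  19÷4 = 4 each, +1 to first 3
Round 2: Ashgrove=14 Fernhollow=13 Greywater=11 Juniper=20 → close Juniper (overflow 11)
  20÷3 = 6 each, +1 to first 2
Round 3: Ashgrove=21 Fernhollow=20 Greywater=17 → close Fernhollow (overflow 13)
  20÷2 = 10 each, +1 to first 0
Round 4: Ashgrove=31 Greywater=27 → close Ashgrove (overflow 19)
  31÷1 = 31 each, +1 to first 0

Closure order: Ironridge, Juniper, Fernhollow, Ashgrove
Last habitat: Greywater with 58 animals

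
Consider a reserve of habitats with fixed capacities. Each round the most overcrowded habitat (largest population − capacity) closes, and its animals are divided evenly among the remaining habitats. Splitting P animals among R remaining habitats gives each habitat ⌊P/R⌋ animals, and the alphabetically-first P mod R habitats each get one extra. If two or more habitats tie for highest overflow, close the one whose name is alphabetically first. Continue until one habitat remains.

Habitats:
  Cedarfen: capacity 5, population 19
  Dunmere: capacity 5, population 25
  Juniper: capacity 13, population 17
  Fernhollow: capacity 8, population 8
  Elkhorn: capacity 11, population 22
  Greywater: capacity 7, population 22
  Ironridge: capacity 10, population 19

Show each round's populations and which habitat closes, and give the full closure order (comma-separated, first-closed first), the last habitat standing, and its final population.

Closure order: Dunmere, Cedarfen, Greywater, Elkhorn, Ironridge, Juniper
Last habitat: Fernhollow with 132 animals

Round 1: Cedarfen=19 Dunmere=25 Elkhorn=22 Fernhollow=8 Greywater=22 Ironridge=19 Juniper=17 → close Dunmere (overflow 20)
  25÷6 = 4 each, +1 to first 1
Round 2: Cedarfen=24 Elkhorn=26 Fernhollow=12 Greywater=26 Ironridge=23 Juniper=21 → close Cedarfen (overflow 19)
  24÷5 = 4 each, +1 to first 4
Round 3: Elkhorn=31 Fernhollow=17 Greywater=31 Ironridge=28 Juniper=25 → close Greywater (overflow 24)
  31÷4 = 7 each, +1 to first 3
Round 4: Elkhorn=39 Fernhollow=25 Ironridge=36 Juniper=32 → close Elkhorn (overflow 28)
  39÷3 = 13 each, +1 to first 0
Round 5: Fernhollow=38 Ironridge=49 Juniper=45 → close Ironridge (overflow 39)
  49÷2 = 24 each, +1 to first 1
Round 6: Fernhollow=63 Juniper=69 → close Juniper (overflow 56)
  69÷1 = 69 each, +1 to first 0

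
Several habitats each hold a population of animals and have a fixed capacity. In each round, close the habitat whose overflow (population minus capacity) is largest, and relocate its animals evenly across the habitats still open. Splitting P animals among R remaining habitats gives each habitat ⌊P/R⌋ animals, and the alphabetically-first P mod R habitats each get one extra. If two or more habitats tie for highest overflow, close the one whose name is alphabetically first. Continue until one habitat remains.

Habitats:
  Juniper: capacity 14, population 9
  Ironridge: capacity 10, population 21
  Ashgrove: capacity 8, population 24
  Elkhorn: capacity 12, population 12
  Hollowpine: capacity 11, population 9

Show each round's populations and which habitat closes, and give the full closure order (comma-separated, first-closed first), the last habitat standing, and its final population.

Closure order: Ashgrove, Ironridge, Elkhorn, Hollowpine
Last habitat: Juniper with 75 animals

Round 1: Ashgrove=24 Elkhorn=12 Hollowpine=9 Ironridge=21 Juniper=9 → close Ashgrove (overflow 16)
  24÷4 = 6 each, +1 to first 0
Round 2: Elkhorn=18 Hollowpine=15 Ironridge=27 Juniper=15 → close Ironridge (overflow 17)
  27÷3 = 9 each, +1 to first 0
Round 3: Elkhorn=27 Hollowpine=24 Juniper=24 → close Elkhorn (overflow 15)
  27÷2 = 13 each, +1 to first 1
Round 4: Hollowpine=38 Juniper=37 → close Hollowpine (overflow 27)
  38÷1 = 38 each, +1 to first 0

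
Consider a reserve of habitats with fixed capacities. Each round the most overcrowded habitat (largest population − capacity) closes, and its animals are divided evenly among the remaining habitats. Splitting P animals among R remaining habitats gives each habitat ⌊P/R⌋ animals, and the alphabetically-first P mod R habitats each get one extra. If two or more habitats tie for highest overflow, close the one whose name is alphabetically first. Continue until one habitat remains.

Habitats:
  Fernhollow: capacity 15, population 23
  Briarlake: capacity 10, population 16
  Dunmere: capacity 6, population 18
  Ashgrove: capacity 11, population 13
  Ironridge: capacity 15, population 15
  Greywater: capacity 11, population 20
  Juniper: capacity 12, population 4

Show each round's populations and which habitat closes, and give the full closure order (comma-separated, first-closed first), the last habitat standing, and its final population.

Closure order: Dunmere, Greywater, Fernhollow, Briarlake, Ashgrove, Ironridge
Last habitat: Juniper with 109 animals

Round 1: Ashgrove=13 Briarlake=16 Dunmere=18 Fernhollow=23 Greywater=20 Ironridge=15 Juniper=4 → close Dunmere (overflow 12)
  18÷6 = 3 each, +1 to first 0
Round 2: Ashgrove=16 Briarlake=19 Fernhollow=26 Greywater=23 Ironridge=18 Juniper=7 → close Greywater (overflow 12)
  23÷5 = 4 each, +1 to first 3
Round 3: Ashgrove=21 Briarlake=24 Fernhollow=31 Ironridge=22 Juniper=11 → close Fernhollow (overflow 16)
  31÷4 = 7 each, +1 to first 3
Round 4: Ashgrove=29 Briarlake=32 Ironridge=30 Juniper=18 → close Briarlake (overflow 22)
  32÷3 = 10 each, +1 to first 2
Round 5: Ashgrove=40 Ironridge=41 Juniper=28 → close Ashgrove (overflow 29)
  40÷2 = 20 each, +1 to first 0
Round 6: Ironridge=61 Juniper=48 → close Ironridge (overflow 46)
  61÷1 = 61 each, +1 to first 0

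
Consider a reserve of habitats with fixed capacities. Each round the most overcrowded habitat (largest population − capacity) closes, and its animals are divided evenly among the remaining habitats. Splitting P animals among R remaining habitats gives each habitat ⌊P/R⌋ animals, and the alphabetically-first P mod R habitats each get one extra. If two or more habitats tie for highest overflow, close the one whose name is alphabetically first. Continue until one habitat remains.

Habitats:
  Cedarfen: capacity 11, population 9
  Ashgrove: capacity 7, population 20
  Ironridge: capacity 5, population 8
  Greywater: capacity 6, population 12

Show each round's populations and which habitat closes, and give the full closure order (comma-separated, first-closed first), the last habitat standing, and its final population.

Round 1: Ashgrove=20 Cedarfen=9 Greywater=12 Ironridge=8 → close Ashgrove (overflow 13)
  20÷3 = 6 each, +1 to first 2
Round 2: Cedarfen=16 Greywater=19 Ironridge=14 → close Greywater (overflow 13)
  19÷2 = 9 each, +1 to first 1
Round 3: Cedarfen=26 Ironridge=23 → close Ironridge (overflow 18)
  23÷1 = 23 each, +1 to first 0

Closure order: Ashgrove, Greywater, Ironridge
Last habitat: Cedarfen with 49 animals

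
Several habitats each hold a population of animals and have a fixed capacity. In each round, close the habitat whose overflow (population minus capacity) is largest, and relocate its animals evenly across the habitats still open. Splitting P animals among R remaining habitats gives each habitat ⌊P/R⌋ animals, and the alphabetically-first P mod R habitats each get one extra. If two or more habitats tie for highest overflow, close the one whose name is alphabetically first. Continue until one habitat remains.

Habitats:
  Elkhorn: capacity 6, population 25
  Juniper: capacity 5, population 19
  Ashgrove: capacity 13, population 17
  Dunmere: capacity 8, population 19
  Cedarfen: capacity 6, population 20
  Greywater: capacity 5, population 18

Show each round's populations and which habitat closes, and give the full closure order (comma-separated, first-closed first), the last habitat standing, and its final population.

Closure order: Elkhorn, Cedarfen, Juniper, Greywater, Dunmere
Last habitat: Ashgrove with 118 animals

Round 1: Ashgrove=17 Cedarfen=20 Dunmere=19 Elkhorn=25 Greywater=18 Juniper=19 → close Elkhorn (overflow 19)
  25÷5 = 5 each, +1 to first 0
Round 2: Ashgrove=22 Cedarfen=25 Dunmere=24 Greywater=23 Juniper=24 → close Cedarfen (overflow 19)
  25÷4 = 6 each, +1 to first 1
Round 3: Ashgrove=29 Dunmere=30 Greywater=29 Juniper=30 → close Juniper (overflow 25)
  30÷3 = 10 each, +1 to first 0
Round 4: Ashgrove=39 Dunmere=40 Greywater=39 → close Greywater (overflow 34)
  39÷2 = 19 each, +1 to first 1
Round 5: Ashgrove=59 Dunmere=59 → close Dunmere (overflow 51)
  59÷1 = 59 each, +1 to first 0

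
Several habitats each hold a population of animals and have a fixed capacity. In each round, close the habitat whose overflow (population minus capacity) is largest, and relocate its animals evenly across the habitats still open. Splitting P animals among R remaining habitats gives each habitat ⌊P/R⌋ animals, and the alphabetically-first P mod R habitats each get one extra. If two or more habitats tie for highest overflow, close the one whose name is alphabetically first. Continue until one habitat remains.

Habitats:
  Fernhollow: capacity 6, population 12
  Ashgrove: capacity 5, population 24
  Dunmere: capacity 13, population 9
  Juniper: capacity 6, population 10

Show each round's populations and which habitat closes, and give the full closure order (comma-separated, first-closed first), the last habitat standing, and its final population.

Round 1: Ashgrove=24 Dunmere=9 Fernhollow=12 Juniper=10 → close Ashgrove (overflow 19)
  24÷3 = 8 each, +1 to first 0
Round 2: Dunmere=17 Fernhollow=20 Juniper=18 → close Fernhollow (overflow 14)
  20÷2 = 10 each, +1 to first 0
Round 3: Dunmere=27 Juniper=28 → close Juniper (overflow 22)
  28÷1 = 28 each, +1 to first 0

Closure order: Ashgrove, Fernhollow, Juniper
Last habitat: Dunmere with 55 animals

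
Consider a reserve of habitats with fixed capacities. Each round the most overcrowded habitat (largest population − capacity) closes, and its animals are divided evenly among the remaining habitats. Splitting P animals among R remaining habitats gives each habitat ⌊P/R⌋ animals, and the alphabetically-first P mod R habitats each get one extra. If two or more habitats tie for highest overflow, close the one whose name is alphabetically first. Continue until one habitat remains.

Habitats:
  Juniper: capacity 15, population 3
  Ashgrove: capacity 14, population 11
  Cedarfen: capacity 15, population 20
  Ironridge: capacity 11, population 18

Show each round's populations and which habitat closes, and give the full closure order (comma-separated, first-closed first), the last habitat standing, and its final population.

Round 1: Ashgrove=11 Cedarfen=20 Ironridge=18 Juniper=3 → close Ironridge (overflow 7)
  18÷3 = 6 each, +1 to first 0
Round 2: Ashgrove=17 Cedarfen=26 Juniper=9 → close Cedarfen (overflow 11)
  26÷2 = 13 each, +1 to first 0
Round 3: Ashgrove=30 Juniper=22 → close Ashgrove (overflow 16)
  30÷1 = 30 each, +1 to first 0

Closure order: Ironridge, Cedarfen, Ashgrove
Last habitat: Juniper with 52 animals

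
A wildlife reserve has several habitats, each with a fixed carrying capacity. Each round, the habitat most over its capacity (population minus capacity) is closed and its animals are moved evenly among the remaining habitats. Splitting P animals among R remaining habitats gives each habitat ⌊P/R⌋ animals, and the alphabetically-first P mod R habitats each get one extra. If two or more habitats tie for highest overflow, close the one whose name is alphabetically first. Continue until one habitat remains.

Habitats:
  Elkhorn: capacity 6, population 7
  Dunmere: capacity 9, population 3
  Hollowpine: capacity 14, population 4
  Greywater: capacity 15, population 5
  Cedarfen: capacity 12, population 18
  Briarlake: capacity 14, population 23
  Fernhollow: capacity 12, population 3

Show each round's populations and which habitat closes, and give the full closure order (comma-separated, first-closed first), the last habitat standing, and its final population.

Closure order: Briarlake, Cedarfen, Elkhorn, Dunmere, Fernhollow, Greywater
Last habitat: Hollowpine with 63 animals

Round 1: Briarlake=23 Cedarfen=18 Dunmere=3 Elkhorn=7 Fernhollow=3 Greywater=5 Hollowpine=4 → close Briarlake (overflow 9)
  23÷6 = 3 each, +1 to first 5
Round 2: Cedarfen=22 Dunmere=7 Elkhorn=11 Fernhollow=7 Greywater=9 Hollowpine=7 → close Cedarfen (overflow 10)
  22÷5 = 4 each, +1 to first 2
Round 3: Dunmere=12 Elkhorn=16 Fernhollow=11 Greywater=13 Hollowpine=11 → close Elkhorn (overflow 10)
  16÷4 = 4 each, +1 to first 0
Round 4: Dunmere=16 Fernhollow=15 Greywater=17 Hollowpine=15 → close Dunmere (overflow 7)
  16÷3 = 5 each, +1 to first 1
Round 5: Fernhollow=21 Greywater=22 Hollowpine=20 → close Fernhollow (overflow 9)
  21÷2 = 10 each, +1 to first 1
Round 6: Greywater=33 Hollowpine=30 → close Greywater (overflow 18)
  33÷1 = 33 each, +1 to first 0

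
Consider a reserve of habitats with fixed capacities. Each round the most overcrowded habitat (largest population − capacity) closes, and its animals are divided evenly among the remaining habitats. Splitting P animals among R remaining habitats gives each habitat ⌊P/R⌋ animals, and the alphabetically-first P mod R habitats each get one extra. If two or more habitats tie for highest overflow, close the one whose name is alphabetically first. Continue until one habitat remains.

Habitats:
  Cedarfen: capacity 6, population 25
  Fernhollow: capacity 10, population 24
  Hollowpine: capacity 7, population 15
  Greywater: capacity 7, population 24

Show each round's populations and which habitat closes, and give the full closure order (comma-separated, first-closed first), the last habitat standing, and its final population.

Round 1: Cedarfen=25 Fernhollow=24 Greywater=24 Hollowpine=15 → close Cedarfen (overflow 19)
  25÷3 = 8 each, +1 to first 1
Round 2: Fernhollow=33 Greywater=32 Hollowpine=23 → close Greywater (overflow 25)
  32÷2 = 16 each, +1 to first 0
Round 3: Fernhollow=49 Hollowpine=39 → close Fernhollow (overflow 39)
  49÷1 = 49 each, +1 to first 0

Closure order: Cedarfen, Greywater, Fernhollow
Last habitat: Hollowpine with 88 animals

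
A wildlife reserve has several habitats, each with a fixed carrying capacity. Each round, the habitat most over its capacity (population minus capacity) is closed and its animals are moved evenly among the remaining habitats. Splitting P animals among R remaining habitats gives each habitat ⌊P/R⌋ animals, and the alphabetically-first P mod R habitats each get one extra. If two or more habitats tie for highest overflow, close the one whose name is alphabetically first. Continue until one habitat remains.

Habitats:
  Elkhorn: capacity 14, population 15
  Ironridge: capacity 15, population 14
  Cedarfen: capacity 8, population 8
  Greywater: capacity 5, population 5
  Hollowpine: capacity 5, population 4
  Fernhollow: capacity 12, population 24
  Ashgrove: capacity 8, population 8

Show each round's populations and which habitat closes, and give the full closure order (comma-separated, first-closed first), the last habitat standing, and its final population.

Closure order: Fernhollow, Elkhorn, Ashgrove, Cedarfen, Greywater, Hollowpine
Last habitat: Ironridge with 78 animals

Round 1: Ashgrove=8 Cedarfen=8 Elkhorn=15 Fernhollow=24 Greywater=5 Hollowpine=4 Ironridge=14 → close Fernhollow (overflow 12)
  24÷6 = 4 each, +1 to first 0
Round 2: Ashgrove=12 Cedarfen=12 Elkhorn=19 Greywater=9 Hollowpine=8 Ironridge=18 → close Elkhorn (overflow 5)
  19÷5 = 3 each, +1 to first 4
Round 3: Ashgrove=16 Cedarfen=16 Greywater=13 Hollowpine=12 Ironridge=21 → close Ashgrove (overflow 8)
  16÷4 = 4 each, +1 to first 0
Round 4: Cedarfen=20 Greywater=17 Hollowpine=16 Ironridge=25 → close Cedarfen (overflow 12)
  20÷3 = 6 each, +1 to first 2
Round 5: Greywater=24 Hollowpine=23 Ironridge=31 → close Greywater (overflow 19)
  24÷2 = 12 each, +1 to first 0
Round 6: Hollowpine=35 Ironridge=43 → close Hollowpine (overflow 30)
  35÷1 = 35 each, +1 to first 0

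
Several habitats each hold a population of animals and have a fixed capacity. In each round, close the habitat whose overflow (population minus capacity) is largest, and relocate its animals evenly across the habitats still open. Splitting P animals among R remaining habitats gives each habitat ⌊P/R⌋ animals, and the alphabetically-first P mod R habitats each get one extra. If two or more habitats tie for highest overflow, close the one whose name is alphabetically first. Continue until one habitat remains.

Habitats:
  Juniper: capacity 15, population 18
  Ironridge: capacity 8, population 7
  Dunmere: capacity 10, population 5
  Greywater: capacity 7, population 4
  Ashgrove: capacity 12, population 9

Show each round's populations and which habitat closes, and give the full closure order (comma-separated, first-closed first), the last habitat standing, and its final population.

Round 1: Ashgrove=9 Dunmere=5 Greywater=4 Ironridge=7 Juniper=18 → close Juniper (overflow 3)
  18÷4 = 4 each, +1 to first 2
Round 2: Ashgrove=14 Dunmere=10 Greywater=8 Ironridge=11 → close Ironridge (overflow 3)
  11÷3 = 3 each, +1 to first 2
Round 3: Ashgrove=18 Dunmere=14 Greywater=11 → close Ashgrove (overflow 6)
  18÷2 = 9 each, +1 to first 0
Round 4: Dunmere=23 Greywater=20 → close Dunmere (overflow 13)
  23÷1 = 23 each, +1 to first 0

Closure order: Juniper, Ironridge, Ashgrove, Dunmere
Last habitat: Greywater with 43 animals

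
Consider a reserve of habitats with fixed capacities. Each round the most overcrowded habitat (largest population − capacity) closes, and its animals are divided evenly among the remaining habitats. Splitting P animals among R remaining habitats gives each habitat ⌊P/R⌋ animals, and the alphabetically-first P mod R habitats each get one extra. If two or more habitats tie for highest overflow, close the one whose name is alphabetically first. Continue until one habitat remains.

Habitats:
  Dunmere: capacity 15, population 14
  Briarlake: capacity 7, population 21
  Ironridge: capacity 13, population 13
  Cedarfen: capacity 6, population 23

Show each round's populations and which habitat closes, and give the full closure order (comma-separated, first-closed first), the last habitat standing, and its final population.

Round 1: Briarlake=21 Cedarfen=23 Dunmere=14 Ironridge=13 → close Cedarfen (overflow 17)
  23÷3 = 7 each, +1 to first 2
Round 2: Briarlake=29 Dunmere=22 Ironridge=20 → close Briarlake (overflow 22)
  29÷2 = 14 each, +1 to first 1
Round 3: Dunmere=37 Ironridge=34 → close Dunmere (overflow 22)
  37÷1 = 37 each, +1 to first 0

Closure order: Cedarfen, Briarlake, Dunmere
Last habitat: Ironridge with 71 animals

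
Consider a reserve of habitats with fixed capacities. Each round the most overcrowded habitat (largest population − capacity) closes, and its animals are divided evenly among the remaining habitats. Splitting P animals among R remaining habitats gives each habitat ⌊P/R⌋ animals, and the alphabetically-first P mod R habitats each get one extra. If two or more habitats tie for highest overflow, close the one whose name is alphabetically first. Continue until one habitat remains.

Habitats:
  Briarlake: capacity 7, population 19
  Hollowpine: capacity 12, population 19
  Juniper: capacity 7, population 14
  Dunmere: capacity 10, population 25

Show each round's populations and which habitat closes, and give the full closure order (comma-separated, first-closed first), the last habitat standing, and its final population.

Round 1: Briarlake=19 Dunmere=25 Hollowpine=19 Juniper=14 → close Dunmere (overflow 15)
  25÷3 = 8 each, +1 to first 1
Round 2: Briarlake=28 Hollowpine=27 Juniper=22 → close Briarlake (overflow 21)
  28÷2 = 14 each, +1 to first 0
Round 3: Hollowpine=41 Juniper=36 → close Hollowpine (overflow 29)
  41÷1 = 41 each, +1 to first 0

Closure order: Dunmere, Briarlake, Hollowpine
Last habitat: Juniper with 77 animals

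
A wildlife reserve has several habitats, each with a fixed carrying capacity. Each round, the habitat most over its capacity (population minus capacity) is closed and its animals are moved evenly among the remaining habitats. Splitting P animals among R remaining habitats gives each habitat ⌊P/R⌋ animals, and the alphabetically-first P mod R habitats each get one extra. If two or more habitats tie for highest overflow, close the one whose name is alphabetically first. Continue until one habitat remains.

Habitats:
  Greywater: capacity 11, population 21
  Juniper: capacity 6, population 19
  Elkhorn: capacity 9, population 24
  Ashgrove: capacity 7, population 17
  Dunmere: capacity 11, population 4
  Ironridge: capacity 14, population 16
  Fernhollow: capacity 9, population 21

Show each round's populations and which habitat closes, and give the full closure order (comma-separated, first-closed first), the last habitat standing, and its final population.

Round 1: Ashgrove=17 Dunmere=4 Elkhorn=24 Fernhollow=21 Greywater=21 Ironridge=16 Juniper=19 → close Elkhorn (overflow 15)
  24÷6 = 4 each, +1 to first 0
Round 2: Ashgrove=21 Dunmere=8 Fernhollow=25 Greywater=25 Ironridge=20 Juniper=23 → close Juniper (overflow 17)
  23÷5 = 4 each, +1 to first 3
Round 3: Ashgrove=26 Dunmere=13 Fernhollow=30 Greywater=29 Ironridge=24 → close Fernhollow (overflow 21)
  30÷4 = 7 each, +1 to first 2
Round 4: Ashgrove=34 Dunmere=21 Greywater=36 Ironridge=31 → close Ashgrove (overflow 27)
  34÷3 = 11 each, +1 to first 1
Round 5: Dunmere=33 Greywater=47 Ironridge=42 → close Greywater (overflow 36)
  47÷2 = 23 each, +1 to first 1
Round 6: Dunmere=57 Ironridge=65 → close Ironridge (overflow 51)
  65÷1 = 65 each, +1 to first 0

Closure order: Elkhorn, Juniper, Fernhollow, Ashgrove, Greywater, Ironridge
Last habitat: Dunmere with 122 animals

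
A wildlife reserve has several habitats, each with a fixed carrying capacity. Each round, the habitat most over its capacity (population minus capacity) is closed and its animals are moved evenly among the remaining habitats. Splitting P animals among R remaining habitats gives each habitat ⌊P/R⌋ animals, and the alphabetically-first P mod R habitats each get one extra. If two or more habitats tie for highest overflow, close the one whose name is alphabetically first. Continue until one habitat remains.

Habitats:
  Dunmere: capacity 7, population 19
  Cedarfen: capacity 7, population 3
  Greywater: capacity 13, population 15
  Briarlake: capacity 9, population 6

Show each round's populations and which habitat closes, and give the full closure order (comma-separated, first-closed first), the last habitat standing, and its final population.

Round 1: Briarlake=6 Cedarfen=3 Dunmere=19 Greywater=15 → close Dunmere (overflow 12)
  19÷3 = 6 each, +1 to first 1
Round 2: Briarlake=13 Cedarfen=9 Greywater=21 → close Greywater (overflow 8)
  21÷2 = 10 each, +1 to first 1
Round 3: Briarlake=24 Cedarfen=19 → close Briarlake (overflow 15)
  24÷1 = 24 each, +1 to first 0

Closure order: Dunmere, Greywater, Briarlake
Last habitat: Cedarfen with 43 animals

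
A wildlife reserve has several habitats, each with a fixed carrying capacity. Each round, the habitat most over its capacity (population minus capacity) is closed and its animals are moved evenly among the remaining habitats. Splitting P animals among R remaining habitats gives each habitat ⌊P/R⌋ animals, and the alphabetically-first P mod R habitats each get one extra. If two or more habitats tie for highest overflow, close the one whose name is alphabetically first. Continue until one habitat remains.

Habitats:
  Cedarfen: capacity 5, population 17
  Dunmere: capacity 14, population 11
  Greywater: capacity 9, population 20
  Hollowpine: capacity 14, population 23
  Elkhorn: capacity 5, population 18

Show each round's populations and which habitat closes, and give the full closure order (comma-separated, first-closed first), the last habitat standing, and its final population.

Closure order: Elkhorn, Cedarfen, Greywater, Hollowpine
Last habitat: Dunmere with 89 animals

Round 1: Cedarfen=17 Dunmere=11 Elkhorn=18 Greywater=20 Hollowpine=23 → close Elkhorn (overflow 13)
  18÷4 = 4 each, +1 to first 2
Round 2: Cedarfen=22 Dunmere=16 Greywater=24 Hollowpine=27 → close Cedarfen (overflow 17)
  22÷3 = 7 each, +1 to first 1
Round 3: Dunmere=24 Greywater=31 Hollowpine=34 → close Greywater (overflow 22)
  31÷2 = 15 each, +1 to first 1
Round 4: Dunmere=40 Hollowpine=49 → close Hollowpine (overflow 35)
  49÷1 = 49 each, +1 to first 0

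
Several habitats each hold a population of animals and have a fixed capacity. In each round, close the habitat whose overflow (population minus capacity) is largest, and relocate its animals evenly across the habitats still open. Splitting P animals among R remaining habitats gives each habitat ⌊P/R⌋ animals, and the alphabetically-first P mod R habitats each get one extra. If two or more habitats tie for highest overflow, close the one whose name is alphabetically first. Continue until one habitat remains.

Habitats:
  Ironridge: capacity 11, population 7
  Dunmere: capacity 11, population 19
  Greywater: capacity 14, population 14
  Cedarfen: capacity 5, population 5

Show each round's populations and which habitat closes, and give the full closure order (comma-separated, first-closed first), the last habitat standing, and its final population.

Closure order: Dunmere, Cedarfen, Greywater
Last habitat: Ironridge with 45 animals

Round 1: Cedarfen=5 Dunmere=19 Greywater=14 Ironridge=7 → close Dunmere (overflow 8)
  19÷3 = 6 each, +1 to first 1
Round 2: Cedarfen=12 Greywater=20 Ironridge=13 → close Cedarfen (overflow 7)
  12÷2 = 6 each, +1 to first 0
Round 3: Greywater=26 Ironridge=19 → close Greywater (overflow 12)
  26÷1 = 26 each, +1 to first 0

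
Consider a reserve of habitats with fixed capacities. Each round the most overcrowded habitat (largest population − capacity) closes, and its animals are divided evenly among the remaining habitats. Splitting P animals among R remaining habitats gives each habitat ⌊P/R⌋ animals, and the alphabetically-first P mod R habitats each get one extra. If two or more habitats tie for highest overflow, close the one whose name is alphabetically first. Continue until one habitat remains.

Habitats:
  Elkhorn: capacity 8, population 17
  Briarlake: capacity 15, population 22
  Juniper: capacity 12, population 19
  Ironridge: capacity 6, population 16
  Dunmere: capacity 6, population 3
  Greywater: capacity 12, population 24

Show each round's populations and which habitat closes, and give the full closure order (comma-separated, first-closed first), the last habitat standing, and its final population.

Round 1: Briarlake=22 Dunmere=3 Elkhorn=17 Greywater=24 Ironridge=16 Juniper=19 → close Greywater (overflow 12)
  24÷5 = 4 each, +1 to first 4
Round 2: Briarlake=27 Dunmere=8 Elkhorn=22 Ironridge=21 Juniper=23 → close Ironridge (overflow 15)
  21÷4 = 5 each, +1 to first 1
Round 3: Briarlake=33 Dunmere=13 Elkhorn=27 Juniper=28 → close Elkhorn (overflow 19)
  27÷3 = 9 each, +1 to first 0
Round 4: Briarlake=42 Dunmere=22 Juniper=37 → close Briarlake (overflow 27)
  42÷2 = 21 each, +1 to first 0
Round 5: Dunmere=43 Juniper=58 → close Juniper (overflow 46)
  58÷1 = 58 each, +1 to first 0

Closure order: Greywater, Ironridge, Elkhorn, Briarlake, Juniper
Last habitat: Dunmere with 101 animals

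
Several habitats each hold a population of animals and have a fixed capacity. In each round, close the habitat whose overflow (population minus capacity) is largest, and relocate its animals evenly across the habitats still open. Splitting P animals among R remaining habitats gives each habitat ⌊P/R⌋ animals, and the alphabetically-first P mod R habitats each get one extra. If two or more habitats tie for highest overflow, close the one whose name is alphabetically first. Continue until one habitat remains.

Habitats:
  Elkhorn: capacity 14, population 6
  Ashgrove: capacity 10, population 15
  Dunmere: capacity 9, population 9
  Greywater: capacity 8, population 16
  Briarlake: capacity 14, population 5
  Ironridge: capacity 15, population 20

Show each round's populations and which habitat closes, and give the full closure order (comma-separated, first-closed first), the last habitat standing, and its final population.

Round 1: Ashgrove=15 Briarlake=5 Dunmere=9 Elkhorn=6 Greywater=16 Ironridge=20 → close Greywater (overflow 8)
  16÷5 = 3 each, +1 to first 1
Round 2: Ashgrove=19 Briarlake=8 Dunmere=12 Elkhorn=9 Ironridge=23 → close Ashgrove (overflow 9)
  19÷4 = 4 each, +1 to first 3
Round 3: Briarlake=13 Dunmere=17 Elkhorn=14 Ironridge=27 → close Ironridge (overflow 12)
  27÷3 = 9 each, +1 to first 0
Round 4: Briarlake=22 Dunmere=26 Elkhorn=23 → close Dunmere (overflow 17)
  26÷2 = 13 each, +1 to first 0
Round 5: Briarlake=35 Elkhorn=36 → close Elkhorn (overflow 22)
  36÷1 = 36 each, +1 to first 0

Closure order: Greywater, Ashgrove, Ironridge, Dunmere, Elkhorn
Last habitat: Briarlake with 71 animals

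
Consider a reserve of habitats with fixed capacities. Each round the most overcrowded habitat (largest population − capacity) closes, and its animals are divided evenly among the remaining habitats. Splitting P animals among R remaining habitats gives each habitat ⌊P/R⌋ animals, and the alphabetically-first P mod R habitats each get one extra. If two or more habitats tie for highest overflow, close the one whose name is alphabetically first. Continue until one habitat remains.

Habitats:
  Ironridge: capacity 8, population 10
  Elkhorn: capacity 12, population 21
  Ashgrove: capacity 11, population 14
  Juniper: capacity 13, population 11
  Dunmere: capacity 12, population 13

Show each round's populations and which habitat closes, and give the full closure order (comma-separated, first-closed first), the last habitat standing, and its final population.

Closure order: Elkhorn, Ashgrove, Ironridge, Dunmere
Last habitat: Juniper with 69 animals

Round 1: Ashgrove=14 Dunmere=13 Elkhorn=21 Ironridge=10 Juniper=11 → close Elkhorn (overflow 9)
  21÷4 = 5 each, +1 to first 1
Round 2: Ashgrove=20 Dunmere=18 Ironridge=15 Juniper=16 → close Ashgrove (overflow 9)
  20÷3 = 6 each, +1 to first 2
Round 3: Dunmere=25 Ironridge=22 Juniper=22 → close Ironridge (overflow 14)
  22÷2 = 11 each, +1 to first 0
Round 4: Dunmere=36 Juniper=33 → close Dunmere (overflow 24)
  36÷1 = 36 each, +1 to first 0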